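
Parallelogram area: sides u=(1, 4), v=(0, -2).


|u x v| = |1*(-2) - 4*0|
= |(-2) - 0| = 2

2


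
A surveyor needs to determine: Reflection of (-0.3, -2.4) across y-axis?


Reflection over y-axis: (x,y) -> (-x,y)
(-0.3, -2.4) -> (0.3, -2.4)

(0.3, -2.4)


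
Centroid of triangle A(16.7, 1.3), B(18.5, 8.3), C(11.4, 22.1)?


Centroid = ((x_A+x_B+x_C)/3, (y_A+y_B+y_C)/3)
= ((16.7+18.5+11.4)/3, (1.3+8.3+22.1)/3)
= (15.5333, 10.5667)

(15.5333, 10.5667)


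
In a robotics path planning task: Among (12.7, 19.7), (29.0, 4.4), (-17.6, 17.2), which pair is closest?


d(P0,P1) = 22.3558, d(P0,P2) = 30.403, d(P1,P2) = 48.326
Closest: P0 and P1

Closest pair: (12.7, 19.7) and (29.0, 4.4), distance = 22.3558


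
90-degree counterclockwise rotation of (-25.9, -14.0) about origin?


90° CCW: (x,y) -> (-y, x)
(-25.9,-14) -> (14, -25.9)

(14, -25.9)


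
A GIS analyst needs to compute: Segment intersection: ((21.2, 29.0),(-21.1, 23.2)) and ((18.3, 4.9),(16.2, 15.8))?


Cross products: d1=-82.22, d2=391.03, d3=1002.61, d4=529.36
d1*d2 < 0 and d3*d4 < 0? no

No, they don't intersect


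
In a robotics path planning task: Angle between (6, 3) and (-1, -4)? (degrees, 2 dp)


u.v = -18, |u| = sqrt(45) = 6.7082, |v| = sqrt(17) = 4.1231
cos(theta) = u.v/(|u||v|) = -18/sqrt(765) = -0.650791
theta = acos(-0.650791) = 130.6 degrees

130.6 degrees


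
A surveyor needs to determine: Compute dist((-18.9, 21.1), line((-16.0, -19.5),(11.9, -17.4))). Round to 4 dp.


|cross product| = 1138.83
|line direction| = sqrt(782.82) = 27.9789
Distance = 1138.83/sqrt(782.82) = 40.7031

40.7031


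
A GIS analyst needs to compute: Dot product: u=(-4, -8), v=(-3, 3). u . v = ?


u . v = u_x*v_x + u_y*v_y = (-4)*(-3) + (-8)*3
= 12 + (-24) = -12

-12


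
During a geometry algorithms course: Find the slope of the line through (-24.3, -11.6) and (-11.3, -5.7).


slope = (y2-y1)/(x2-x1) = ((-5.7)-(-11.6))/((-11.3)-(-24.3)) = 5.9/13 = 0.4538

0.4538


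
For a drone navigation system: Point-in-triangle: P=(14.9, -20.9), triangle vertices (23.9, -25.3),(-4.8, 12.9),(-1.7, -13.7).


Cross products: AB x AP = 217.52, BC x BP = 419.24, CA x CP = 8.24
All same sign? yes

Yes, inside


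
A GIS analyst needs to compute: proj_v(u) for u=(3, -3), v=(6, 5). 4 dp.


u.v = 3, |v| = sqrt(61) = 7.8102
Scalar projection = u.v / |v| = 3 / sqrt(61) = 0.3841

0.3841


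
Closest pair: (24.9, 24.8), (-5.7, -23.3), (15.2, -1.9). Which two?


d(P0,P1) = 57.0085, d(P0,P2) = 28.4074, d(P1,P2) = 29.9127
Closest: P0 and P2

Closest pair: (24.9, 24.8) and (15.2, -1.9), distance = 28.4074


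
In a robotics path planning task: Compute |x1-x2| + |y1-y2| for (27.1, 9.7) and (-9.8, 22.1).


|27.1-(-9.8)| + |9.7-22.1| = 36.9 + 12.4 = 49.3

49.3


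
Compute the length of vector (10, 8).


|u| = sqrt(10^2 + 8^2) = sqrt(164) = 12.8062

12.8062


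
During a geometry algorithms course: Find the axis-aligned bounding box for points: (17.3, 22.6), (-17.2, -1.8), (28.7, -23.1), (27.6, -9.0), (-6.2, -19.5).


x range: [-17.2, 28.7]
y range: [-23.1, 22.6]
Bounding box: (-17.2,-23.1) to (28.7,22.6)

(-17.2,-23.1) to (28.7,22.6)


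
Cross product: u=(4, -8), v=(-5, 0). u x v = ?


u x v = u_x*v_y - u_y*v_x = 4*0 - (-8)*(-5)
= 0 - 40 = -40

-40


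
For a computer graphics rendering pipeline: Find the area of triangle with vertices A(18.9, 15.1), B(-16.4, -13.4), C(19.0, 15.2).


Area = |x_A(y_B-y_C) + x_B(y_C-y_A) + x_C(y_A-y_B)|/2
= |(-540.54) + (-1.64) + 541.5|/2
= 0.68/2 = 0.34

0.34


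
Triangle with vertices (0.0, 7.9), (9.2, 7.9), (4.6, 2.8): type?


Side lengths squared: AB^2=84.64, BC^2=47.17, CA^2=47.17
Sorted: [47.17, 47.17, 84.64]
By sides: Isosceles, By angles: Acute

Isosceles, Acute


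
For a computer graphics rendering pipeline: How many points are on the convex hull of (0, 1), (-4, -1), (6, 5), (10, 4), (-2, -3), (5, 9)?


Convex hull vertices (CCW): (-4, -1), (-2, -3), (10, 4), (5, 9)
Count = 4

4


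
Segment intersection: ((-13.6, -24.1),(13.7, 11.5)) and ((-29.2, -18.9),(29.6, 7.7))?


Cross products: d1=-720.72, d2=646.38, d3=697.32, d4=-669.78
d1*d2 < 0 and d3*d4 < 0? yes

Yes, they intersect


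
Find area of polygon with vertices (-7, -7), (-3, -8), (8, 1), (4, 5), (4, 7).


Shoelace sum: ((-7)*(-8) - (-3)*(-7)) + ((-3)*1 - 8*(-8)) + (8*5 - 4*1) + (4*7 - 4*5) + (4*(-7) - (-7)*7)
= 161
Area = |161|/2 = 80.5

80.5


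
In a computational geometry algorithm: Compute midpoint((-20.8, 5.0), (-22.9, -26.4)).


M = (((-20.8)+(-22.9))/2, (5+(-26.4))/2)
= (-21.85, -10.7)

(-21.85, -10.7)


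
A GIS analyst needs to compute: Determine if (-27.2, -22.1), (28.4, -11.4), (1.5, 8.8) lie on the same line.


Cross product: (28.4-(-27.2))*(8.8-(-22.1)) - ((-11.4)-(-22.1))*(1.5-(-27.2))
= 1410.95

No, not collinear


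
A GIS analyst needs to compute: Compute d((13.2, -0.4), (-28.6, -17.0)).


dx=-41.8, dy=-16.6
d^2 = (-41.8)^2 + (-16.6)^2 = 2022.8
d = sqrt(2022.8) = 44.9755

44.9755


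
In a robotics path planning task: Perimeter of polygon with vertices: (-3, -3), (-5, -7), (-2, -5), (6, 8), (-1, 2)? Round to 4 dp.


Sides: (-3, -3)->(-5, -7): sqrt(20) = 4.472136, (-5, -7)->(-2, -5): sqrt(13) = 3.605551, (-2, -5)->(6, 8): sqrt(233) = 15.264338, (6, 8)->(-1, 2): sqrt(85) = 9.219544, (-1, 2)->(-3, -3): sqrt(29) = 5.385165
Sum = 37.946734
Perimeter = 37.9467

37.9467


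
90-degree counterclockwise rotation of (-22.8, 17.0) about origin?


90° CCW: (x,y) -> (-y, x)
(-22.8,17) -> (-17, -22.8)

(-17, -22.8)


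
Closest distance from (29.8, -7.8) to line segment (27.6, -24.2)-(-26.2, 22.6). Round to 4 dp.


Project P onto AB: t = 0.1277 (clamped to [0,1])
Closest point on segment: (20.7314, -18.2251)
Distance: 13.8174

13.8174


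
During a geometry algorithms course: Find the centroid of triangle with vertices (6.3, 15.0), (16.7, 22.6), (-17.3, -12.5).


Centroid = ((x_A+x_B+x_C)/3, (y_A+y_B+y_C)/3)
= ((6.3+16.7+(-17.3))/3, (15+22.6+(-12.5))/3)
= (1.9, 8.3667)

(1.9, 8.3667)


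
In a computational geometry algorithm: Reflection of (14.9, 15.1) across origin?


Reflection over origin: (x,y) -> (-x,-y)
(14.9, 15.1) -> (-14.9, -15.1)

(-14.9, -15.1)


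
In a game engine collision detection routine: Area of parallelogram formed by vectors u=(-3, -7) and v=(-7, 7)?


|u x v| = |(-3)*7 - (-7)*(-7)|
= |(-21) - 49| = 70

70


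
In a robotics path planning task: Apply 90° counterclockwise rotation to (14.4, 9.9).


90° CCW: (x,y) -> (-y, x)
(14.4,9.9) -> (-9.9, 14.4)

(-9.9, 14.4)


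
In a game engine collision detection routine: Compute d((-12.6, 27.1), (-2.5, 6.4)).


dx=10.1, dy=-20.7
d^2 = 10.1^2 + (-20.7)^2 = 530.5
d = sqrt(530.5) = 23.0326

23.0326


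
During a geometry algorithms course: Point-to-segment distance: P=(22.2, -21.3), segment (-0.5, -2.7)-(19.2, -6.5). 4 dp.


Project P onto AB: t = 1 (clamped to [0,1])
Closest point on segment: (19.2, -6.5)
Distance: 15.101

15.101


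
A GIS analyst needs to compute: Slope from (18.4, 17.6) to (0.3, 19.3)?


slope = (y2-y1)/(x2-x1) = (19.3-17.6)/(0.3-18.4) = 1.7/(-18.1) = -0.0939

-0.0939


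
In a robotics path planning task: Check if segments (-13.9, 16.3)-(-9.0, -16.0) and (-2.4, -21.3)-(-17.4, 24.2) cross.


Cross products: d1=-40.75, d2=220.8, d3=187.21, d4=-74.34
d1*d2 < 0 and d3*d4 < 0? yes

Yes, they intersect


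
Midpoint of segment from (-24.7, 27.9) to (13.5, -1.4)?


M = (((-24.7)+13.5)/2, (27.9+(-1.4))/2)
= (-5.6, 13.25)

(-5.6, 13.25)


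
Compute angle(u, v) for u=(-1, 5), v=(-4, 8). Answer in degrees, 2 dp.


u.v = 44, |u| = sqrt(26) = 5.099, |v| = sqrt(80) = 8.9443
cos(theta) = u.v/(|u||v|) = 44/sqrt(2080) = 0.964764
theta = acos(0.964764) = 15.26 degrees

15.26 degrees


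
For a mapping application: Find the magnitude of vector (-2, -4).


|u| = sqrt((-2)^2 + (-4)^2) = sqrt(20) = 4.4721

4.4721


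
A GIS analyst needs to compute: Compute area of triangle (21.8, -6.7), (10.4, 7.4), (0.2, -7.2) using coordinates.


Area = |x_A(y_B-y_C) + x_B(y_C-y_A) + x_C(y_A-y_B)|/2
= |318.28 + (-5.2) + (-2.82)|/2
= 310.26/2 = 155.13

155.13


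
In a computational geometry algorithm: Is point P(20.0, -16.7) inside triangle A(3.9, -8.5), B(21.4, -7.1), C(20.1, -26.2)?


Cross products: AB x AP = -166.04, BC x BP = -14.26, CA x CP = -152.13
All same sign? yes

Yes, inside


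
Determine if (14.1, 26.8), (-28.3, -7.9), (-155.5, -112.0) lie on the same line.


Cross product: ((-28.3)-14.1)*((-112)-26.8) - ((-7.9)-26.8)*((-155.5)-14.1)
= 0

Yes, collinear


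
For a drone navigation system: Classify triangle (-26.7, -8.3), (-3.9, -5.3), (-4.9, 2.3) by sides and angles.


Side lengths squared: AB^2=528.84, BC^2=58.76, CA^2=587.6
Sorted: [58.76, 528.84, 587.6]
By sides: Scalene, By angles: Right

Scalene, Right


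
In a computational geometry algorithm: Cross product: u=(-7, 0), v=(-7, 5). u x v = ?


u x v = u_x*v_y - u_y*v_x = (-7)*5 - 0*(-7)
= (-35) - 0 = -35

-35


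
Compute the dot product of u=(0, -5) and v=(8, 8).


u . v = u_x*v_x + u_y*v_y = 0*8 + (-5)*8
= 0 + (-40) = -40

-40


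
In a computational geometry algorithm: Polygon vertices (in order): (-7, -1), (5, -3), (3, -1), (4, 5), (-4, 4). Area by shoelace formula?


Shoelace sum: ((-7)*(-3) - 5*(-1)) + (5*(-1) - 3*(-3)) + (3*5 - 4*(-1)) + (4*4 - (-4)*5) + ((-4)*(-1) - (-7)*4)
= 117
Area = |117|/2 = 58.5

58.5


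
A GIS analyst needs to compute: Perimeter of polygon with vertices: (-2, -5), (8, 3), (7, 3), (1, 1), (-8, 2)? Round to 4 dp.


Sides: (-2, -5)->(8, 3): sqrt(164) = 12.806248, (8, 3)->(7, 3): sqrt(1) = 1, (7, 3)->(1, 1): sqrt(40) = 6.324555, (1, 1)->(-8, 2): sqrt(82) = 9.055385, (-8, 2)->(-2, -5): sqrt(85) = 9.219544
Sum = 38.405732
Perimeter = 38.4057

38.4057


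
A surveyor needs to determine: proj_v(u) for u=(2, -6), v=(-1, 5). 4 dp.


u.v = -32, |v| = sqrt(26) = 5.099
Scalar projection = u.v / |v| = -32 / sqrt(26) = -6.2757

-6.2757


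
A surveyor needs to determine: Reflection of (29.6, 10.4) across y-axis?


Reflection over y-axis: (x,y) -> (-x,y)
(29.6, 10.4) -> (-29.6, 10.4)

(-29.6, 10.4)


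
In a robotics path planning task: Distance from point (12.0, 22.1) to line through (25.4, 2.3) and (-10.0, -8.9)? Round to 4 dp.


|cross product| = 851
|line direction| = sqrt(1378.6) = 37.1295
Distance = 851/sqrt(1378.6) = 22.9198

22.9198


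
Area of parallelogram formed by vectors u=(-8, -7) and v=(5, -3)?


|u x v| = |(-8)*(-3) - (-7)*5|
= |24 - (-35)| = 59

59


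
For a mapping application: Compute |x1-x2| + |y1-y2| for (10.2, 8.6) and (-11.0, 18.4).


|10.2-(-11)| + |8.6-18.4| = 21.2 + 9.8 = 31

31


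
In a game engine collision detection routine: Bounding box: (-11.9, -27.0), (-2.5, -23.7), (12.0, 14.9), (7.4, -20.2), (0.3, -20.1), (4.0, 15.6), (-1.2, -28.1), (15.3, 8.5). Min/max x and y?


x range: [-11.9, 15.3]
y range: [-28.1, 15.6]
Bounding box: (-11.9,-28.1) to (15.3,15.6)

(-11.9,-28.1) to (15.3,15.6)


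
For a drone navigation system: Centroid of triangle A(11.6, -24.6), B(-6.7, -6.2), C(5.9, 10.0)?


Centroid = ((x_A+x_B+x_C)/3, (y_A+y_B+y_C)/3)
= ((11.6+(-6.7)+5.9)/3, ((-24.6)+(-6.2)+10)/3)
= (3.6, -6.9333)

(3.6, -6.9333)


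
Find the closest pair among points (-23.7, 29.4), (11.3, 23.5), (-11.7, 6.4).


d(P0,P1) = 35.4938, d(P0,P2) = 25.9422, d(P1,P2) = 28.6603
Closest: P0 and P2

Closest pair: (-23.7, 29.4) and (-11.7, 6.4), distance = 25.9422


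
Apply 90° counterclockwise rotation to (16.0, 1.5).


90° CCW: (x,y) -> (-y, x)
(16,1.5) -> (-1.5, 16)

(-1.5, 16)


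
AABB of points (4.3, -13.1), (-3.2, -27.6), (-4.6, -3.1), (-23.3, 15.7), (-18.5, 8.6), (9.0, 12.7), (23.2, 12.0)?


x range: [-23.3, 23.2]
y range: [-27.6, 15.7]
Bounding box: (-23.3,-27.6) to (23.2,15.7)

(-23.3,-27.6) to (23.2,15.7)


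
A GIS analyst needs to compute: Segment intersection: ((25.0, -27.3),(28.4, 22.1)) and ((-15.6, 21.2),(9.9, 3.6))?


Cross products: d1=-522.19, d2=797.35, d3=2170.54, d4=851
d1*d2 < 0 and d3*d4 < 0? no

No, they don't intersect


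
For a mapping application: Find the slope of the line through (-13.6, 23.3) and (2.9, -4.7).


slope = (y2-y1)/(x2-x1) = ((-4.7)-23.3)/(2.9-(-13.6)) = (-28)/16.5 = -1.697

-1.697


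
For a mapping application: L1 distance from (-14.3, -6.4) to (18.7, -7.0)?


|(-14.3)-18.7| + |(-6.4)-(-7)| = 33 + 0.6 = 33.6

33.6


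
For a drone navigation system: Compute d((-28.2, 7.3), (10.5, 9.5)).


dx=38.7, dy=2.2
d^2 = 38.7^2 + 2.2^2 = 1502.53
d = sqrt(1502.53) = 38.7625

38.7625


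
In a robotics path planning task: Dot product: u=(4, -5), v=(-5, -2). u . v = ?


u . v = u_x*v_x + u_y*v_y = 4*(-5) + (-5)*(-2)
= (-20) + 10 = -10

-10


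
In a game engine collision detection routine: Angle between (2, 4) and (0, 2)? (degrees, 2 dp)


u.v = 8, |u| = sqrt(20) = 4.4721, |v| = sqrt(4) = 2
cos(theta) = u.v/(|u||v|) = 8/sqrt(80) = 0.894427
theta = acos(0.894427) = 26.57 degrees

26.57 degrees


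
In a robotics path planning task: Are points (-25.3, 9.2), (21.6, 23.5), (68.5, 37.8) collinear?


Cross product: (21.6-(-25.3))*(37.8-9.2) - (23.5-9.2)*(68.5-(-25.3))
= 0

Yes, collinear


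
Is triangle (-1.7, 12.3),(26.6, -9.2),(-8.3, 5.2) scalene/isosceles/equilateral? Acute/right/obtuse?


Side lengths squared: AB^2=1263.14, BC^2=1425.37, CA^2=93.97
Sorted: [93.97, 1263.14, 1425.37]
By sides: Scalene, By angles: Obtuse

Scalene, Obtuse


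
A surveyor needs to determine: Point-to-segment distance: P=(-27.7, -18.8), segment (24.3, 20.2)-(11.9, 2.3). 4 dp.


Project P onto AB: t = 1 (clamped to [0,1])
Closest point on segment: (11.9, 2.3)
Distance: 44.8706

44.8706


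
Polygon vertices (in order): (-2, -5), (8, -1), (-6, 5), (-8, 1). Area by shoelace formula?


Shoelace sum: ((-2)*(-1) - 8*(-5)) + (8*5 - (-6)*(-1)) + ((-6)*1 - (-8)*5) + ((-8)*(-5) - (-2)*1)
= 152
Area = |152|/2 = 76

76


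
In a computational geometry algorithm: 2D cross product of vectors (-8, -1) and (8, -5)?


u x v = u_x*v_y - u_y*v_x = (-8)*(-5) - (-1)*8
= 40 - (-8) = 48

48


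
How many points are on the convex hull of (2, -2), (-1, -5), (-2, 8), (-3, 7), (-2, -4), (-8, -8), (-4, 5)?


Convex hull vertices (CCW): (-8, -8), (-1, -5), (2, -2), (-2, 8), (-3, 7), (-4, 5)
Count = 6

6


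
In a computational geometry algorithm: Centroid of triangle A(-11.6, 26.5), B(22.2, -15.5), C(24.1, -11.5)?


Centroid = ((x_A+x_B+x_C)/3, (y_A+y_B+y_C)/3)
= (((-11.6)+22.2+24.1)/3, (26.5+(-15.5)+(-11.5))/3)
= (11.5667, -0.1667)

(11.5667, -0.1667)


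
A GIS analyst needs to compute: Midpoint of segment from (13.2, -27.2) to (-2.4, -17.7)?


M = ((13.2+(-2.4))/2, ((-27.2)+(-17.7))/2)
= (5.4, -22.45)

(5.4, -22.45)


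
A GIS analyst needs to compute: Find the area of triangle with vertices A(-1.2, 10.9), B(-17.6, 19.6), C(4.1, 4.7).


Area = |x_A(y_B-y_C) + x_B(y_C-y_A) + x_C(y_A-y_B)|/2
= |(-17.88) + 109.12 + (-35.67)|/2
= 55.57/2 = 27.785

27.785


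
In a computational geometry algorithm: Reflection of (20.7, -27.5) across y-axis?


Reflection over y-axis: (x,y) -> (-x,y)
(20.7, -27.5) -> (-20.7, -27.5)

(-20.7, -27.5)


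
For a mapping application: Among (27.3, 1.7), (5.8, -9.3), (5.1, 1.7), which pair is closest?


d(P0,P1) = 24.1506, d(P0,P2) = 22.2, d(P1,P2) = 11.0223
Closest: P1 and P2

Closest pair: (5.8, -9.3) and (5.1, 1.7), distance = 11.0223


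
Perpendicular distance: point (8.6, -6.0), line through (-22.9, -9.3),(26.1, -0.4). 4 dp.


|cross product| = 118.65
|line direction| = sqrt(2480.21) = 49.8017
Distance = 118.65/sqrt(2480.21) = 2.3824

2.3824


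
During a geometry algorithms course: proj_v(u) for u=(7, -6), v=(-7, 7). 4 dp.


u.v = -91, |v| = sqrt(98) = 9.8995
Scalar projection = u.v / |v| = -91 / sqrt(98) = -9.1924

-9.1924


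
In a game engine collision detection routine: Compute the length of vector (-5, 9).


|u| = sqrt((-5)^2 + 9^2) = sqrt(106) = 10.2956

10.2956


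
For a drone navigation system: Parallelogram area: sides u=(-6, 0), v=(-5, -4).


|u x v| = |(-6)*(-4) - 0*(-5)|
= |24 - 0| = 24

24


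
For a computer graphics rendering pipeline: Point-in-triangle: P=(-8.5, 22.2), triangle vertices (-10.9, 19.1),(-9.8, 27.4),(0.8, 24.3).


Cross products: AB x AP = -16.51, BC x BP = -51.09, CA x CP = -23.79
All same sign? yes

Yes, inside


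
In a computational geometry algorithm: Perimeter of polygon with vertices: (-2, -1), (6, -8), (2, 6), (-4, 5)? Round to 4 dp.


Sides: (-2, -1)->(6, -8): sqrt(113) = 10.630146, (6, -8)->(2, 6): sqrt(212) = 14.56022, (2, 6)->(-4, 5): sqrt(37) = 6.082763, (-4, 5)->(-2, -1): sqrt(40) = 6.324555
Sum = 37.597684
Perimeter = 37.5977

37.5977


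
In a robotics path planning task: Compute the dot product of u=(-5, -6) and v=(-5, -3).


u . v = u_x*v_x + u_y*v_y = (-5)*(-5) + (-6)*(-3)
= 25 + 18 = 43

43


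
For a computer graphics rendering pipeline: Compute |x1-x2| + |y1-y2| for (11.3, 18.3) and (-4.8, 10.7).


|11.3-(-4.8)| + |18.3-10.7| = 16.1 + 7.6 = 23.7

23.7


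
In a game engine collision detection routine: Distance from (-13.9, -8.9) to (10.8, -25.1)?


dx=24.7, dy=-16.2
d^2 = 24.7^2 + (-16.2)^2 = 872.53
d = sqrt(872.53) = 29.5386

29.5386


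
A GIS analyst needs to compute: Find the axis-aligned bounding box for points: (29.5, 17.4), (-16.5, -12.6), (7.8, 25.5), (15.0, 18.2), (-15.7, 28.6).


x range: [-16.5, 29.5]
y range: [-12.6, 28.6]
Bounding box: (-16.5,-12.6) to (29.5,28.6)

(-16.5,-12.6) to (29.5,28.6)


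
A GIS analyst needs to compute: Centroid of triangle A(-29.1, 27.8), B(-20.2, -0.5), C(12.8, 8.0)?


Centroid = ((x_A+x_B+x_C)/3, (y_A+y_B+y_C)/3)
= (((-29.1)+(-20.2)+12.8)/3, (27.8+(-0.5)+8)/3)
= (-12.1667, 11.7667)

(-12.1667, 11.7667)


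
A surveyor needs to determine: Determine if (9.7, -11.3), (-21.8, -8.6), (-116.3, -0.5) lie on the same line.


Cross product: ((-21.8)-9.7)*((-0.5)-(-11.3)) - ((-8.6)-(-11.3))*((-116.3)-9.7)
= 0

Yes, collinear


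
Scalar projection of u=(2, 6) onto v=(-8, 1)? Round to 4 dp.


u.v = -10, |v| = sqrt(65) = 8.0623
Scalar projection = u.v / |v| = -10 / sqrt(65) = -1.2403

-1.2403


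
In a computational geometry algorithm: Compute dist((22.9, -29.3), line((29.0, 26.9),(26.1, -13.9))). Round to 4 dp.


|cross product| = 85.9
|line direction| = sqrt(1673.05) = 40.9029
Distance = 85.9/sqrt(1673.05) = 2.1001

2.1001


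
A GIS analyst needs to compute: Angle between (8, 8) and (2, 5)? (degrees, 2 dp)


u.v = 56, |u| = sqrt(128) = 11.3137, |v| = sqrt(29) = 5.3852
cos(theta) = u.v/(|u||v|) = 56/sqrt(3712) = 0.919145
theta = acos(0.919145) = 23.2 degrees

23.2 degrees


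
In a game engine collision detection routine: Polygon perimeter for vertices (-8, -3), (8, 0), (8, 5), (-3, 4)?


Sides: (-8, -3)->(8, 0): sqrt(265) = 16.278821, (8, 0)->(8, 5): sqrt(25) = 5, (8, 5)->(-3, 4): sqrt(122) = 11.045361, (-3, 4)->(-8, -3): sqrt(74) = 8.602325
Sum = 40.926507
Perimeter = 40.9265

40.9265


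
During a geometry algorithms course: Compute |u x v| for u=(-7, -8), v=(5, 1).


|u x v| = |(-7)*1 - (-8)*5|
= |(-7) - (-40)| = 33

33


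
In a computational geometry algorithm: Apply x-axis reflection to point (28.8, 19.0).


Reflection over x-axis: (x,y) -> (x,-y)
(28.8, 19) -> (28.8, -19)

(28.8, -19)


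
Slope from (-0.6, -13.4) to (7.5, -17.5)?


slope = (y2-y1)/(x2-x1) = ((-17.5)-(-13.4))/(7.5-(-0.6)) = (-4.1)/8.1 = -0.5062

-0.5062


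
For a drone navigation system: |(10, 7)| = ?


|u| = sqrt(10^2 + 7^2) = sqrt(149) = 12.2066

12.2066


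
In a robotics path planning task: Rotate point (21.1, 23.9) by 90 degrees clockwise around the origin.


90° CW: (x,y) -> (y, -x)
(21.1,23.9) -> (23.9, -21.1)

(23.9, -21.1)


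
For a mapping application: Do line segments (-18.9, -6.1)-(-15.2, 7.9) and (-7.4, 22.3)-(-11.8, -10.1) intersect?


Cross products: d1=-247.64, d2=-189.36, d3=-55.92, d4=-114.2
d1*d2 < 0 and d3*d4 < 0? no

No, they don't intersect


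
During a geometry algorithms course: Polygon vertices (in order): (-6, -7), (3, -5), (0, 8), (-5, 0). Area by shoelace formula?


Shoelace sum: ((-6)*(-5) - 3*(-7)) + (3*8 - 0*(-5)) + (0*0 - (-5)*8) + ((-5)*(-7) - (-6)*0)
= 150
Area = |150|/2 = 75

75


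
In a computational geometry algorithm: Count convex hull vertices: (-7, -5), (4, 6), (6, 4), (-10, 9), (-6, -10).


Convex hull vertices (CCW): (-10, 9), (-6, -10), (6, 4), (4, 6)
Count = 4

4


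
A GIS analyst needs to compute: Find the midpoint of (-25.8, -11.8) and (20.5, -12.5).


M = (((-25.8)+20.5)/2, ((-11.8)+(-12.5))/2)
= (-2.65, -12.15)

(-2.65, -12.15)


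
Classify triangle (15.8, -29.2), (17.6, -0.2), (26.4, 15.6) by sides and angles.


Side lengths squared: AB^2=844.24, BC^2=327.08, CA^2=2119.4
Sorted: [327.08, 844.24, 2119.4]
By sides: Scalene, By angles: Obtuse

Scalene, Obtuse


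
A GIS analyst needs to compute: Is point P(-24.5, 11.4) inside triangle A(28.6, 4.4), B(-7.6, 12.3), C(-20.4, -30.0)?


Cross products: AB x AP = 166.09, BC x BP = -703.35, CA x CP = 2169.64
All same sign? no

No, outside


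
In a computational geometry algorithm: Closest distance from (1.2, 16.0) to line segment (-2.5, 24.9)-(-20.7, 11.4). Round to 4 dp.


Project P onto AB: t = 0.1028 (clamped to [0,1])
Closest point on segment: (-4.3718, 23.5116)
Distance: 9.3525

9.3525


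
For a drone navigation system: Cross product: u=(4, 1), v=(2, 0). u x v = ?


u x v = u_x*v_y - u_y*v_x = 4*0 - 1*2
= 0 - 2 = -2

-2


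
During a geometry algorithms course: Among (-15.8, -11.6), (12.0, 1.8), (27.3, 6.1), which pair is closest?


d(P0,P1) = 30.861, d(P0,P2) = 46.5929, d(P1,P2) = 15.8928
Closest: P1 and P2

Closest pair: (12.0, 1.8) and (27.3, 6.1), distance = 15.8928


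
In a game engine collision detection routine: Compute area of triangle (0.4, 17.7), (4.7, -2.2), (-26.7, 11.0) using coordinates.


Area = |x_A(y_B-y_C) + x_B(y_C-y_A) + x_C(y_A-y_B)|/2
= |(-5.28) + (-31.49) + (-531.33)|/2
= 568.1/2 = 284.05

284.05


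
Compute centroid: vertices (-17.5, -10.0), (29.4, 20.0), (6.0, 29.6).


Centroid = ((x_A+x_B+x_C)/3, (y_A+y_B+y_C)/3)
= (((-17.5)+29.4+6)/3, ((-10)+20+29.6)/3)
= (5.9667, 13.2)

(5.9667, 13.2)


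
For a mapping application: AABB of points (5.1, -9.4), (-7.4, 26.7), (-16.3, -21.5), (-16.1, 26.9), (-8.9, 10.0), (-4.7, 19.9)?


x range: [-16.3, 5.1]
y range: [-21.5, 26.9]
Bounding box: (-16.3,-21.5) to (5.1,26.9)

(-16.3,-21.5) to (5.1,26.9)


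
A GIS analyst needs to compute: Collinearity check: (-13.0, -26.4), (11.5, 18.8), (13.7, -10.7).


Cross product: (11.5-(-13))*((-10.7)-(-26.4)) - (18.8-(-26.4))*(13.7-(-13))
= -822.19

No, not collinear


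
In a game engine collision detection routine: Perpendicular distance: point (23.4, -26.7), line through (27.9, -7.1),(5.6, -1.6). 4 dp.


|cross product| = 461.83
|line direction| = sqrt(527.54) = 22.9682
Distance = 461.83/sqrt(527.54) = 20.1073

20.1073


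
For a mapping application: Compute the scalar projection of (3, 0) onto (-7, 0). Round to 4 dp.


u.v = -21, |v| = sqrt(49) = 7
Scalar projection = u.v / |v| = -21 / sqrt(49) = -3

-3


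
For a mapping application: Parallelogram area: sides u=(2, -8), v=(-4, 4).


|u x v| = |2*4 - (-8)*(-4)|
= |8 - 32| = 24

24


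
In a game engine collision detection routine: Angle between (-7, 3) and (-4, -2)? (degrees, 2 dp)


u.v = 22, |u| = sqrt(58) = 7.6158, |v| = sqrt(20) = 4.4721
cos(theta) = u.v/(|u||v|) = 22/sqrt(1160) = 0.645942
theta = acos(0.645942) = 49.76 degrees

49.76 degrees


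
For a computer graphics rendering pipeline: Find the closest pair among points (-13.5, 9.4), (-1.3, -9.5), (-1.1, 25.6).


d(P0,P1) = 22.4956, d(P0,P2) = 20.401, d(P1,P2) = 35.1006
Closest: P0 and P2

Closest pair: (-13.5, 9.4) and (-1.1, 25.6), distance = 20.401


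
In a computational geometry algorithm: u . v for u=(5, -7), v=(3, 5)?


u . v = u_x*v_x + u_y*v_y = 5*3 + (-7)*5
= 15 + (-35) = -20

-20


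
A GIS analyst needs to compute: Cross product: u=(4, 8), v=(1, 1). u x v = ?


u x v = u_x*v_y - u_y*v_x = 4*1 - 8*1
= 4 - 8 = -4

-4


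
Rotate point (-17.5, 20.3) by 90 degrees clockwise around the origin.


90° CW: (x,y) -> (y, -x)
(-17.5,20.3) -> (20.3, 17.5)

(20.3, 17.5)


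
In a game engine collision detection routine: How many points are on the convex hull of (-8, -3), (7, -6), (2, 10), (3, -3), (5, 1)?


Convex hull vertices (CCW): (-8, -3), (7, -6), (5, 1), (2, 10)
Count = 4

4


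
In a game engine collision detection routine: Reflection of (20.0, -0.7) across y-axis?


Reflection over y-axis: (x,y) -> (-x,y)
(20, -0.7) -> (-20, -0.7)

(-20, -0.7)


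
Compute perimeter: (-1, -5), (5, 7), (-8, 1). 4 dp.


Sides: (-1, -5)->(5, 7): sqrt(180) = 13.416408, (5, 7)->(-8, 1): sqrt(205) = 14.317821, (-8, 1)->(-1, -5): sqrt(85) = 9.219544
Sum = 36.953773
Perimeter = 36.9538

36.9538


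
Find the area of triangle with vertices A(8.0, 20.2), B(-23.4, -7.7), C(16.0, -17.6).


Area = |x_A(y_B-y_C) + x_B(y_C-y_A) + x_C(y_A-y_B)|/2
= |79.2 + 884.52 + 446.4|/2
= 1410.12/2 = 705.06

705.06


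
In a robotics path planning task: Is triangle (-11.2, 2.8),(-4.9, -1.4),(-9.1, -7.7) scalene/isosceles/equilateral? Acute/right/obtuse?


Side lengths squared: AB^2=57.33, BC^2=57.33, CA^2=114.66
Sorted: [57.33, 57.33, 114.66]
By sides: Isosceles, By angles: Right

Isosceles, Right


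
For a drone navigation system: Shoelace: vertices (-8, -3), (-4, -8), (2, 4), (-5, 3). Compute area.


Shoelace sum: ((-8)*(-8) - (-4)*(-3)) + ((-4)*4 - 2*(-8)) + (2*3 - (-5)*4) + ((-5)*(-3) - (-8)*3)
= 117
Area = |117|/2 = 58.5

58.5


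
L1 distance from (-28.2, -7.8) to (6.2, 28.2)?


|(-28.2)-6.2| + |(-7.8)-28.2| = 34.4 + 36 = 70.4

70.4


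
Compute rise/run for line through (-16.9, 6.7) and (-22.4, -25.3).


slope = (y2-y1)/(x2-x1) = ((-25.3)-6.7)/((-22.4)-(-16.9)) = (-32)/(-5.5) = 5.8182

5.8182


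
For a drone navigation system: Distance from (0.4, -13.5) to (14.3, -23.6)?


dx=13.9, dy=-10.1
d^2 = 13.9^2 + (-10.1)^2 = 295.22
d = sqrt(295.22) = 17.182

17.182


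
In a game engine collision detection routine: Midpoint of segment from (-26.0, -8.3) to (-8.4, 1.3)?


M = (((-26)+(-8.4))/2, ((-8.3)+1.3)/2)
= (-17.2, -3.5)

(-17.2, -3.5)


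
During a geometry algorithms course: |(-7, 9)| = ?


|u| = sqrt((-7)^2 + 9^2) = sqrt(130) = 11.4018

11.4018


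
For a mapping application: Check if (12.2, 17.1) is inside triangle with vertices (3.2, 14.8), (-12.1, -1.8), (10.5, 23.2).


Cross products: AB x AP = 114.21, BC x BP = -180.36, CA x CP = 58.81
All same sign? no

No, outside


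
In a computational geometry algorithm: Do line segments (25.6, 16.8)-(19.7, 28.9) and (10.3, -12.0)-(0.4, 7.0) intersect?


Cross products: d1=-575.82, d2=-583.51, d3=355.05, d4=362.74
d1*d2 < 0 and d3*d4 < 0? no

No, they don't intersect


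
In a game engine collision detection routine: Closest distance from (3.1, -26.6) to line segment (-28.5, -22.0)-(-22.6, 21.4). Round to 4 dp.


Project P onto AB: t = 0 (clamped to [0,1])
Closest point on segment: (-28.5, -22)
Distance: 31.9331

31.9331


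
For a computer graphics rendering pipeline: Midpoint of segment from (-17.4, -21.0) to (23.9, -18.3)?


M = (((-17.4)+23.9)/2, ((-21)+(-18.3))/2)
= (3.25, -19.65)

(3.25, -19.65)


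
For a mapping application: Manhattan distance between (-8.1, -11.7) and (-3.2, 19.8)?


|(-8.1)-(-3.2)| + |(-11.7)-19.8| = 4.9 + 31.5 = 36.4

36.4


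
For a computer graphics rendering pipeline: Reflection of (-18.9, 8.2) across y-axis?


Reflection over y-axis: (x,y) -> (-x,y)
(-18.9, 8.2) -> (18.9, 8.2)

(18.9, 8.2)


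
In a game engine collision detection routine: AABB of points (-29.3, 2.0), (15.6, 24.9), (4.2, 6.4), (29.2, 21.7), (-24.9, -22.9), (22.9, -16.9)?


x range: [-29.3, 29.2]
y range: [-22.9, 24.9]
Bounding box: (-29.3,-22.9) to (29.2,24.9)

(-29.3,-22.9) to (29.2,24.9)


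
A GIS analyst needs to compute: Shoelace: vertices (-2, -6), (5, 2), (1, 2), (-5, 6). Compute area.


Shoelace sum: ((-2)*2 - 5*(-6)) + (5*2 - 1*2) + (1*6 - (-5)*2) + ((-5)*(-6) - (-2)*6)
= 92
Area = |92|/2 = 46

46


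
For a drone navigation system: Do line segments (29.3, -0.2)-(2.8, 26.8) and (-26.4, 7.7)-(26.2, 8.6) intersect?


Cross products: d1=-465.67, d2=978.38, d3=1294.55, d4=-149.5
d1*d2 < 0 and d3*d4 < 0? yes

Yes, they intersect


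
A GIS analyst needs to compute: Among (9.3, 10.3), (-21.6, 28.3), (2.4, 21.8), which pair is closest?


d(P0,P1) = 35.7605, d(P0,P2) = 13.4112, d(P1,P2) = 24.8646
Closest: P0 and P2

Closest pair: (9.3, 10.3) and (2.4, 21.8), distance = 13.4112


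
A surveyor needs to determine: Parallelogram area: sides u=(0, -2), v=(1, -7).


|u x v| = |0*(-7) - (-2)*1|
= |0 - (-2)| = 2

2


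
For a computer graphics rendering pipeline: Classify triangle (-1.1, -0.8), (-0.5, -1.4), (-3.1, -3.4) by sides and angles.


Side lengths squared: AB^2=0.72, BC^2=10.76, CA^2=10.76
Sorted: [0.72, 10.76, 10.76]
By sides: Isosceles, By angles: Acute

Isosceles, Acute


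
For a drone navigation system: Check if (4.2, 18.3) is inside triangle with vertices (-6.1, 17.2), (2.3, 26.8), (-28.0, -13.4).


Cross products: AB x AP = -89.64, BC x BP = 333.93, CA x CP = -291.09
All same sign? no

No, outside


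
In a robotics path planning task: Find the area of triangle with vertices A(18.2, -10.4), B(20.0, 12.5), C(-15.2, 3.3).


Area = |x_A(y_B-y_C) + x_B(y_C-y_A) + x_C(y_A-y_B)|/2
= |167.44 + 274 + 348.08|/2
= 789.52/2 = 394.76

394.76


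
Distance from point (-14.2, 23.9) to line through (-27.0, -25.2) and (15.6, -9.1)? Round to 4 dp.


|cross product| = 1885.58
|line direction| = sqrt(2073.97) = 45.5409
Distance = 1885.58/sqrt(2073.97) = 41.4041

41.4041


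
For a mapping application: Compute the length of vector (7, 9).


|u| = sqrt(7^2 + 9^2) = sqrt(130) = 11.4018

11.4018


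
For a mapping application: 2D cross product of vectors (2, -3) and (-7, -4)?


u x v = u_x*v_y - u_y*v_x = 2*(-4) - (-3)*(-7)
= (-8) - 21 = -29

-29


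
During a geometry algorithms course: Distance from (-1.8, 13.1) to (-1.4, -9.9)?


dx=0.4, dy=-23
d^2 = 0.4^2 + (-23)^2 = 529.16
d = sqrt(529.16) = 23.0035

23.0035


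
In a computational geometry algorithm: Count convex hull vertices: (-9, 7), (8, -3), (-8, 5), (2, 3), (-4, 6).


Convex hull vertices (CCW): (-9, 7), (-8, 5), (8, -3), (2, 3), (-4, 6)
Count = 5

5


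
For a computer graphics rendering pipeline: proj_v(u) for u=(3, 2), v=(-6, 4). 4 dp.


u.v = -10, |v| = sqrt(52) = 7.2111
Scalar projection = u.v / |v| = -10 / sqrt(52) = -1.3868

-1.3868


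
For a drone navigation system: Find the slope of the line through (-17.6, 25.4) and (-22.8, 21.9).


slope = (y2-y1)/(x2-x1) = (21.9-25.4)/((-22.8)-(-17.6)) = (-3.5)/(-5.2) = 0.6731

0.6731


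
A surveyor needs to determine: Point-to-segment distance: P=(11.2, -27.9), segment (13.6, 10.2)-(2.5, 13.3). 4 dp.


Project P onto AB: t = 0 (clamped to [0,1])
Closest point on segment: (13.6, 10.2)
Distance: 38.1755

38.1755


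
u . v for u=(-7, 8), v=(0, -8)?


u . v = u_x*v_x + u_y*v_y = (-7)*0 + 8*(-8)
= 0 + (-64) = -64

-64


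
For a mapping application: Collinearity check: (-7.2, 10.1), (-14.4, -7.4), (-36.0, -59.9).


Cross product: ((-14.4)-(-7.2))*((-59.9)-10.1) - ((-7.4)-10.1)*((-36)-(-7.2))
= 0

Yes, collinear


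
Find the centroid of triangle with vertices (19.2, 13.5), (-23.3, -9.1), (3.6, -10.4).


Centroid = ((x_A+x_B+x_C)/3, (y_A+y_B+y_C)/3)
= ((19.2+(-23.3)+3.6)/3, (13.5+(-9.1)+(-10.4))/3)
= (-0.1667, -2)

(-0.1667, -2)


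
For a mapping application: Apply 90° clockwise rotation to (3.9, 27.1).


90° CW: (x,y) -> (y, -x)
(3.9,27.1) -> (27.1, -3.9)

(27.1, -3.9)


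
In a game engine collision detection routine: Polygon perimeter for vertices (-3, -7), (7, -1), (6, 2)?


Sides: (-3, -7)->(7, -1): sqrt(136) = 11.661904, (7, -1)->(6, 2): sqrt(10) = 3.162278, (6, 2)->(-3, -7): sqrt(162) = 12.727922
Sum = 27.552104
Perimeter = 27.5521

27.5521


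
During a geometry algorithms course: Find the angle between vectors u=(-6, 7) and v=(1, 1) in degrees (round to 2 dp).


u.v = 1, |u| = sqrt(85) = 9.2195, |v| = sqrt(2) = 1.4142
cos(theta) = u.v/(|u||v|) = 1/sqrt(170) = 0.076696
theta = acos(0.076696) = 85.6 degrees

85.6 degrees


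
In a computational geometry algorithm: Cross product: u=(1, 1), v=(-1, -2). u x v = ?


u x v = u_x*v_y - u_y*v_x = 1*(-2) - 1*(-1)
= (-2) - (-1) = -1

-1


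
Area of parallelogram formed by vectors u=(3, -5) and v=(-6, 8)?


|u x v| = |3*8 - (-5)*(-6)|
= |24 - 30| = 6

6


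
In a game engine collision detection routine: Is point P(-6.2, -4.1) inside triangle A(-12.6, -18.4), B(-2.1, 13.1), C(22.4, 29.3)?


Cross products: AB x AP = -51.45, BC x BP = -354.98, CA x CP = -195.22
All same sign? yes

Yes, inside


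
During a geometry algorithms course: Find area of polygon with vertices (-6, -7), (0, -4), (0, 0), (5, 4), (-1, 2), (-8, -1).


Shoelace sum: ((-6)*(-4) - 0*(-7)) + (0*0 - 0*(-4)) + (0*4 - 5*0) + (5*2 - (-1)*4) + ((-1)*(-1) - (-8)*2) + ((-8)*(-7) - (-6)*(-1))
= 105
Area = |105|/2 = 52.5

52.5


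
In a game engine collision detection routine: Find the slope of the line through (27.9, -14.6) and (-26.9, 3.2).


slope = (y2-y1)/(x2-x1) = (3.2-(-14.6))/((-26.9)-27.9) = 17.8/(-54.8) = -0.3248

-0.3248


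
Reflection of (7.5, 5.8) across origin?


Reflection over origin: (x,y) -> (-x,-y)
(7.5, 5.8) -> (-7.5, -5.8)

(-7.5, -5.8)


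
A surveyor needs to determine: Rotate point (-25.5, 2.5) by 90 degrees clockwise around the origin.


90° CW: (x,y) -> (y, -x)
(-25.5,2.5) -> (2.5, 25.5)

(2.5, 25.5)


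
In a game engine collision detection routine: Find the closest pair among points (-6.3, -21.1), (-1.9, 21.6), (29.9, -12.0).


d(P0,P1) = 42.9261, d(P0,P2) = 37.3263, d(P1,P2) = 46.2623
Closest: P0 and P2

Closest pair: (-6.3, -21.1) and (29.9, -12.0), distance = 37.3263


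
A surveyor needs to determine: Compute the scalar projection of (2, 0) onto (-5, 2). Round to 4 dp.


u.v = -10, |v| = sqrt(29) = 5.3852
Scalar projection = u.v / |v| = -10 / sqrt(29) = -1.857

-1.857


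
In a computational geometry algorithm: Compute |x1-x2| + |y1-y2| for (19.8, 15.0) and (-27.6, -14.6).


|19.8-(-27.6)| + |15-(-14.6)| = 47.4 + 29.6 = 77

77


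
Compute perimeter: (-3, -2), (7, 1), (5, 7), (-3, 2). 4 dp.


Sides: (-3, -2)->(7, 1): sqrt(109) = 10.440307, (7, 1)->(5, 7): sqrt(40) = 6.324555, (5, 7)->(-3, 2): sqrt(89) = 9.433981, (-3, 2)->(-3, -2): sqrt(16) = 4
Sum = 30.198843
Perimeter = 30.1988

30.1988


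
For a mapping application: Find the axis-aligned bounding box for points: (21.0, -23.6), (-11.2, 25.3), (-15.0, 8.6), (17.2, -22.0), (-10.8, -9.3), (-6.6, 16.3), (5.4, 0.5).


x range: [-15, 21]
y range: [-23.6, 25.3]
Bounding box: (-15,-23.6) to (21,25.3)

(-15,-23.6) to (21,25.3)


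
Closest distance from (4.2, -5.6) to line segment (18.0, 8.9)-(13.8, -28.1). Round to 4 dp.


Project P onto AB: t = 0.4287 (clamped to [0,1])
Closest point on segment: (16.1994, -6.9621)
Distance: 12.0765

12.0765


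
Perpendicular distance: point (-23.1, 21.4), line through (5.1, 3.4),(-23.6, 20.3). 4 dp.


|cross product| = 40.02
|line direction| = sqrt(1109.3) = 33.3062
Distance = 40.02/sqrt(1109.3) = 1.2016

1.2016


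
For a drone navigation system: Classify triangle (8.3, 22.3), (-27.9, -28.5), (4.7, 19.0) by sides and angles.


Side lengths squared: AB^2=3891.08, BC^2=3319.01, CA^2=23.85
Sorted: [23.85, 3319.01, 3891.08]
By sides: Scalene, By angles: Obtuse

Scalene, Obtuse


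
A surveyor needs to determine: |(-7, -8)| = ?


|u| = sqrt((-7)^2 + (-8)^2) = sqrt(113) = 10.6301

10.6301


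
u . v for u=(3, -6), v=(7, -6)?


u . v = u_x*v_x + u_y*v_y = 3*7 + (-6)*(-6)
= 21 + 36 = 57

57


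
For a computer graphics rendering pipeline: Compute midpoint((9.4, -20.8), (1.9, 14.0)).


M = ((9.4+1.9)/2, ((-20.8)+14)/2)
= (5.65, -3.4)

(5.65, -3.4)


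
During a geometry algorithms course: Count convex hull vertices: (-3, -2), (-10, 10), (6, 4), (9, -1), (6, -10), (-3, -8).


Convex hull vertices (CCW): (-10, 10), (-3, -8), (6, -10), (9, -1), (6, 4)
Count = 5

5


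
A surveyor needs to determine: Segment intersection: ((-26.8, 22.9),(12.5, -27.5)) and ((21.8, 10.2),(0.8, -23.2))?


Cross products: d1=-1889.94, d2=481.08, d3=1950.33, d4=-420.69
d1*d2 < 0 and d3*d4 < 0? yes

Yes, they intersect


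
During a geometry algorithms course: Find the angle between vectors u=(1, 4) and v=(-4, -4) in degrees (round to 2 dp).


u.v = -20, |u| = sqrt(17) = 4.1231, |v| = sqrt(32) = 5.6569
cos(theta) = u.v/(|u||v|) = -20/sqrt(544) = -0.857493
theta = acos(-0.857493) = 149.04 degrees

149.04 degrees


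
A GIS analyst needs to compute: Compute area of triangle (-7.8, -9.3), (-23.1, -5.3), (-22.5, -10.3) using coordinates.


Area = |x_A(y_B-y_C) + x_B(y_C-y_A) + x_C(y_A-y_B)|/2
= |(-39) + 23.1 + 90|/2
= 74.1/2 = 37.05

37.05


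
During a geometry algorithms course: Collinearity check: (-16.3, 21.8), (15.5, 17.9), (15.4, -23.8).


Cross product: (15.5-(-16.3))*((-23.8)-21.8) - (17.9-21.8)*(15.4-(-16.3))
= -1326.45

No, not collinear


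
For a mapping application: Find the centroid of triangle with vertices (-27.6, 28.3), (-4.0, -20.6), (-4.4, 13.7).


Centroid = ((x_A+x_B+x_C)/3, (y_A+y_B+y_C)/3)
= (((-27.6)+(-4)+(-4.4))/3, (28.3+(-20.6)+13.7)/3)
= (-12, 7.1333)

(-12, 7.1333)


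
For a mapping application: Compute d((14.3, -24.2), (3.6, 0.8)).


dx=-10.7, dy=25
d^2 = (-10.7)^2 + 25^2 = 739.49
d = sqrt(739.49) = 27.1936

27.1936


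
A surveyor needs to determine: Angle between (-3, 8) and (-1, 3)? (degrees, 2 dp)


u.v = 27, |u| = sqrt(73) = 8.544, |v| = sqrt(10) = 3.1623
cos(theta) = u.v/(|u||v|) = 27/sqrt(730) = 0.999315
theta = acos(0.999315) = 2.12 degrees

2.12 degrees


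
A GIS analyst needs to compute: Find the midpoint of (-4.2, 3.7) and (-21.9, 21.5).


M = (((-4.2)+(-21.9))/2, (3.7+21.5)/2)
= (-13.05, 12.6)

(-13.05, 12.6)


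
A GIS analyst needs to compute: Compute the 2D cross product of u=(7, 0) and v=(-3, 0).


u x v = u_x*v_y - u_y*v_x = 7*0 - 0*(-3)
= 0 - 0 = 0

0


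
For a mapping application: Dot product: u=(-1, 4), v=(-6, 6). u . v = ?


u . v = u_x*v_x + u_y*v_y = (-1)*(-6) + 4*6
= 6 + 24 = 30

30


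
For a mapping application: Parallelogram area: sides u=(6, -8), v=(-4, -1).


|u x v| = |6*(-1) - (-8)*(-4)|
= |(-6) - 32| = 38

38


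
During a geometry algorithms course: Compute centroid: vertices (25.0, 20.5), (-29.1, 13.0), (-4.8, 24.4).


Centroid = ((x_A+x_B+x_C)/3, (y_A+y_B+y_C)/3)
= ((25+(-29.1)+(-4.8))/3, (20.5+13+24.4)/3)
= (-2.9667, 19.3)

(-2.9667, 19.3)


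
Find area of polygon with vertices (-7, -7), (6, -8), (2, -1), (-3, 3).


Shoelace sum: ((-7)*(-8) - 6*(-7)) + (6*(-1) - 2*(-8)) + (2*3 - (-3)*(-1)) + ((-3)*(-7) - (-7)*3)
= 153
Area = |153|/2 = 76.5

76.5


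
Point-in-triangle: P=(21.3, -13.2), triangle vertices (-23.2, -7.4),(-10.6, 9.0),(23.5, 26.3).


Cross products: AB x AP = -802.88, BC x BP = -1308.89, CA x CP = 1770.51
All same sign? no

No, outside


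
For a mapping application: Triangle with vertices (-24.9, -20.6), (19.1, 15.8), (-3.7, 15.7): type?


Side lengths squared: AB^2=3260.96, BC^2=519.85, CA^2=1767.13
Sorted: [519.85, 1767.13, 3260.96]
By sides: Scalene, By angles: Obtuse

Scalene, Obtuse
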